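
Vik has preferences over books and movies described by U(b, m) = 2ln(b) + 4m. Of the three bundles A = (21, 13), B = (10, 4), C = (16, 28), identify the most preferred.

Bundle C

Evaluate utility at each bundle:
U(A) = 58.089.
U(B) = 20.605.
U(C) = 117.545.
Highest utility is C, so C ≻ A ≻ B.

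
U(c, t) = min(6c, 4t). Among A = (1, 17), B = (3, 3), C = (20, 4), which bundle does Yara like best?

Bundle C

Evaluate utility at each bundle:
U(A) = 6.
U(B) = 12.
U(C) = 16.
Highest utility is C, so C ≻ B ≻ A.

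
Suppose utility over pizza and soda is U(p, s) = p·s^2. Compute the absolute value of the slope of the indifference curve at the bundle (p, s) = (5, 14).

MRS = 1.4

MU_p = s^2 and MU_s = 2·p·s.
MRS = MU_p/MU_s = (1/2)·s/p.
At (5, 14): MRS = 1.4.
The indifference curve has slope −1.4 at this bundle.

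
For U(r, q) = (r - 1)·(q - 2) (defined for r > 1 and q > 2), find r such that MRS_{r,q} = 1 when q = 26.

MU_r = (q−2), MU_q = (r−1).
MRS = (q−2)/(r−1).
Substitute q = 26: MRS = 24/(r − 1). Setting this equal to 1 gives r − 1 = 24/1 = 24, so r = 25.

r = 25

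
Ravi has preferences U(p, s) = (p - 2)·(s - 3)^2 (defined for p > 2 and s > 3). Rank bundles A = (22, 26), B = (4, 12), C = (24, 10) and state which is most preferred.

Evaluate utility at each bundle:
U(A) = 10580.
U(B) = 162.
U(C) = 1078.
Highest utility is A, so A ≻ C ≻ B.

Bundle A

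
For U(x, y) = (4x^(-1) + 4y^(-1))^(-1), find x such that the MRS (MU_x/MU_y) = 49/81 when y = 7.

x = 9

For CES with ρ = -1, MRS = (y/x)^2.
Setting (7/x)^2 = 49/81 gives 7/x = 7/9 and x = 9.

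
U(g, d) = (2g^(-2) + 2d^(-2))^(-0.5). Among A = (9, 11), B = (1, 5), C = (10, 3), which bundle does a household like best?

Evaluate utility at each bundle:
U(A) = 4.925.
U(B) = 0.693.
U(C) = 2.032.
Highest utility is A, so A ≻ C ≻ B.

Bundle A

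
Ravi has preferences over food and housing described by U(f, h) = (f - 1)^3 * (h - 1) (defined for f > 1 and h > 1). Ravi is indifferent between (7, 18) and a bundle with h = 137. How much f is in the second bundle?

U(7, 18) = 3672.
Set U(f, 137) = 3672 and solve.
With h = 137: (137 − 1) = 136, so (f − 1)^3 = 3672/136 = 27.
Taking the cube root (with f > 1): f − 1 = 3, so f = 4.
Check: U(4, 137) = 3672.

f = 4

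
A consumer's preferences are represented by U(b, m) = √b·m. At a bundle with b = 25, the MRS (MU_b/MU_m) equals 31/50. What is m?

MU_b = 0.5·b^(-0.5)·m and MU_m = √b.
MRS = MU_b/MU_m = (0.5)·m/b.
Substitute b = 25: MRS = m/50. Setting m/50 = 31/50 gives m = (31/50)·50 = 31.

m = 31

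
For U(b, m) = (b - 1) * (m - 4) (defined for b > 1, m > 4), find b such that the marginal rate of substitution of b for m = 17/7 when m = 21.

MU_b = (m−4), MU_m = (b−1).
MRS = (m−4)/(b−1).
Substitute m = 21: MRS = 17/(b − 1). Setting this equal to 17/7 gives b − 1 = 17/(17/7) = 7, so b = 8.

b = 8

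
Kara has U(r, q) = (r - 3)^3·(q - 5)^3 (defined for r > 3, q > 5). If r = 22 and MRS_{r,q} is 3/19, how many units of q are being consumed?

q = 8

MU_r = 3·(r−3)^2·(q−5)^3, MU_q = 3·(r−3)^3·(q−5)^2.
MRS = (q−5)/(r−3).
Substitute r = 22: MRS = (q − 5)/19. Setting this equal to 3/19 gives q − 5 = (3/19)·19 = 3, so q = 8.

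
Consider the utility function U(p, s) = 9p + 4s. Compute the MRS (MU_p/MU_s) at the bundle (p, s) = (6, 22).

MU_p = 9, MU_s = 4, so MRS = 9/4 = 2.25 at every bundle.
At (6, 22): MRS = 2.25.
That is, one extra unit of p is worth 2.25 units of s at the margin.

MRS = 2.25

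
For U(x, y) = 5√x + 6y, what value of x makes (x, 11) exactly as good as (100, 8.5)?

U(100, 8.5) = 101.
Set U(x, 11) = 101 and solve.
With y = 11: 5√x = 101 − 6·11 = 35, so √x = 7 and x = 49.
Check: U(49, 11) = 101.

x = 49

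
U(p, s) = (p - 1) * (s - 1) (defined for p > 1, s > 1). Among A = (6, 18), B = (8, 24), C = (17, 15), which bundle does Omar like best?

Evaluate utility at each bundle:
U(A) = 85.
U(B) = 161.
U(C) = 224.
Highest utility is C, so C ≻ B ≻ A.

Bundle C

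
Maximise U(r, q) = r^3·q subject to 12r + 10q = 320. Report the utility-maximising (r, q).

MU_r = 3·r^2·q and MU_q = r^3.
MRS = MU_r/MU_q = (3/1)·q/r.
Tangency: set MRS = p_r/p_q = 12/10 = 1.2.
So (3/1)·q/r = 1.2, i.e. q = 0.4·r.
Substitute into the budget 12·r + 10·q = 320: 16·r = 320, so r* = 20.
Then q* = 0.4·20 = 8.

r* = 20, q* = 8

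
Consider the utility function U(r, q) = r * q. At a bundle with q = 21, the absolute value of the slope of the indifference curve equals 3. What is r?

r = 7

MU_r = q and MU_q = r.
MRS = MU_r/MU_q = q/r.
Substitute q = 21: MRS = 21/r. Setting 21/r = 3 gives r = 21/3 = 7.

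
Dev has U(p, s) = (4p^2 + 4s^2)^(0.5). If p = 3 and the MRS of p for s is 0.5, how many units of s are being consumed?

For CES with ρ = 2, MRS = (s/p)^(-1).
Setting (s/3)^(-1) = 0.5 gives s/3 = 2 and s = 6.

s = 6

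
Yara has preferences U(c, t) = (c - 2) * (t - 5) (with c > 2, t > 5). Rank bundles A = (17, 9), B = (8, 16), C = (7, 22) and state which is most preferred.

Evaluate utility at each bundle:
U(A) = 60.
U(B) = 66.
U(C) = 85.
Highest utility is C, so C ≻ B ≻ A.

Bundle C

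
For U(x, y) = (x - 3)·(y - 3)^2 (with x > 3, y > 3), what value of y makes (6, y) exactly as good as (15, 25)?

y = 47

U(15, 25) = 5808.
Set U(6, y) = 5808 and solve.
With x = 6: (6 − 3) = 3, so (y − 3)^2 = 5808/3 = 1936.
Taking the square root (with y > 3): y − 3 = 44, so y = 47.
Check: U(6, 47) = 5808.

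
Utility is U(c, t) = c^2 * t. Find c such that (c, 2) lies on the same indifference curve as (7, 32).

c = 28

U(7, 32) = 1568.
Set U(c, 2) = 1568 and solve.
With t = 2: c^2 = 1568/2 = 784; taking the square root, c = 28.
Check: U(28, 2) = 1568.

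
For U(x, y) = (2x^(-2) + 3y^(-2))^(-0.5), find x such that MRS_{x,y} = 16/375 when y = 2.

x = 5

For CES with ρ = -2, MRS = (2/3)·(y/x)^3.
Setting (2/3)·(2/x)^3 = 16/375 gives (2/x)^3 = 8/125, so 2/x = 0.4 and x = 5.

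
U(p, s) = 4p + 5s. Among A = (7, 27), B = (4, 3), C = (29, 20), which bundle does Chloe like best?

Bundle C

Evaluate utility at each bundle:
U(A) = 163.
U(B) = 31.
U(C) = 216.
Highest utility is C, so C ≻ A ≻ B.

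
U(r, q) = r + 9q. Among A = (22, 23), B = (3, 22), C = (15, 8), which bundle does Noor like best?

Bundle A

Evaluate utility at each bundle:
U(A) = 229.
U(B) = 201.
U(C) = 87.
Highest utility is A, so A ≻ B ≻ C.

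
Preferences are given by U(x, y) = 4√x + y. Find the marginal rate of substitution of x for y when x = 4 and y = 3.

MU_x = 4/(2√x), MU_y = 1.
MRS = 4/(2√x) ÷ 1.
At (4, 3): MRS = 1.
The indifference curve has slope −1 at this bundle.

MRS = 1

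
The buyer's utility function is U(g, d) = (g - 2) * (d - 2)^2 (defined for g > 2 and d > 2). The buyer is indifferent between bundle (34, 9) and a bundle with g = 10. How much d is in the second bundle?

d = 16

U(34, 9) = 1568.
Set U(10, d) = 1568 and solve.
With g = 10: (10 − 2) = 8, so (d − 2)^2 = 1568/8 = 196.
Taking the square root (with d > 2): d − 2 = 14, so d = 16.
Check: U(10, 16) = 1568.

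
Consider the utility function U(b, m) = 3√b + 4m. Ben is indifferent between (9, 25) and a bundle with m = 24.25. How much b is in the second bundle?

U(9, 25) = 109.
Set U(b, 24.25) = 109 and solve.
With m = 24.25: 3√b = 109 − 4·24.25 = 12, so √b = 4 and b = 16.
Check: U(16, 24.25) = 109.

b = 16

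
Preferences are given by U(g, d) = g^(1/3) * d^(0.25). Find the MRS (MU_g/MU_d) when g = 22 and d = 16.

MRS = 32/33

MU_g = 1/3·g^(-2/3)·d^(0.25) and MU_d = 0.25·g^(1/3)·d^(-0.75).
MRS = MU_g/MU_d = (4/3)·d/g.
At (22, 16): MRS = 32/33.
So at (22, 16) the consumer would give up 32/33 units of d for one more unit of g.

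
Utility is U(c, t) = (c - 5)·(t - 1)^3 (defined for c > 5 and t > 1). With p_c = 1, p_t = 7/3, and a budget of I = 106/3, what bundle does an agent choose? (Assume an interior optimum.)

c* = 12, t* = 10

MU_c = (t−1)^3, MU_t = 3·(c−5)·(t−1)^2.
MRS = (1/3)·(t−1)/(c−5).
Tangency: set MRS = p_c/p_t = 1/(7/3) = 3/7.
So (1/3)·(t − 1)/(c − 5) = 3/7, i.e. (t − 1) = (9/7)·(c − 5).
Rewrite the budget in excess-of-subsistence terms: 1·(c − 5) + (7/3)·(t − 1) = 106/3 − 1·5 − (7/3)·1 = 28.
Substituting, 4·(c − 5) = 28, so c − 5 = 7 and c* = 12.
Then t − 1 = (9/7)·7 = 9, so t* = 10.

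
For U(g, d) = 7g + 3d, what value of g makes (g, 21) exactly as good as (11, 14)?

g = 8

U(11, 14) = 119.
Set U(g, 21) = 119 and solve.
7g + 3·21 = 119 ⇒ 7g = 56 ⇒ g = 8.
Check: U(8, 21) = 119.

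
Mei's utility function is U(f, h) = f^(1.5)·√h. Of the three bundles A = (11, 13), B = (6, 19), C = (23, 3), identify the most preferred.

Evaluate utility at each bundle:
U(A) = 131.541.
U(B) = 64.062.
U(C) = 191.052.
Highest utility is C, so C ≻ A ≻ B.

Bundle C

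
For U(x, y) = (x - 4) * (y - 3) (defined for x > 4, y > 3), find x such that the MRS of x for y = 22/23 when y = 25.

MU_x = (y−3), MU_y = (x−4).
MRS = (y−3)/(x−4).
Substitute y = 25: MRS = 22/(x − 4). Setting this equal to 22/23 gives x − 4 = 22/(22/23) = 23, so x = 27.

x = 27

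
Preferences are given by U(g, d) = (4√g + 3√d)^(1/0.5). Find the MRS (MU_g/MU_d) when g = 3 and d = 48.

MRS = 16/3

For CES with ρ = 0.5, MRS = (4/3)·√(d/g).
At (3, 48): MRS = 16/3.
The indifference curve has slope −16/3 at this bundle.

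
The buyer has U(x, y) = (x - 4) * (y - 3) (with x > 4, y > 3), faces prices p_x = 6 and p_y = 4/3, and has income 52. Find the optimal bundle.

MU_x = (y−3), MU_y = (x−4).
MRS = (y−3)/(x−4).
Tangency: set MRS = p_x/p_y = 6/(4/3) = 4.5.
So (y − 3)/(x − 4) = 4.5, i.e. (y − 3) = 4.5·(x − 4).
Rewrite the budget in excess-of-subsistence terms: 6·(x − 4) + (4/3)·(y − 3) = 52 − 6·4 − (4/3)·3 = 24.
Substituting, 12·(x − 4) = 24, so x − 4 = 2 and x* = 6.
Then y − 3 = 4.5·2 = 9, so y* = 12.

x* = 6, y* = 12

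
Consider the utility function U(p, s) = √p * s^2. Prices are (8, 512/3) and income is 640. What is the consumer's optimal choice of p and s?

p* = 16, s* = 3

MU_p = 0.5·p^(-0.5)·s^2 and MU_s = 2·√p·s.
MRS = MU_p/MU_s = (0.25)·s/p.
Tangency: set MRS = p_p/p_s = 8/(512/3) = 3/64.
So (0.25)·s/p = 3/64, i.e. s = (3/16)·p.
Substitute into the budget 8·p + (512/3)·s = 640: 40·p = 640, so p* = 16.
Then s* = (3/16)·16 = 3.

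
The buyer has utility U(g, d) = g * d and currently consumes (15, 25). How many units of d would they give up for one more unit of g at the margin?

MU_g = d and MU_d = g.
MRS = MU_g/MU_d = d/g.
At (15, 25): MRS = 5/3.
So at (15, 25) the consumer would give up 5/3 units of d for one more unit of g.

MRS = 5/3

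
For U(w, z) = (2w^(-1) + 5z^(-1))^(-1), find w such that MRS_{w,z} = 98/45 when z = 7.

w = 3

For CES with ρ = -1, MRS = (2/5)·(z/w)^2.
Setting (2/5)·(7/w)^2 = 98/45 gives (7/w)^2 = 49/9, so 7/w = 7/3 and w = 3.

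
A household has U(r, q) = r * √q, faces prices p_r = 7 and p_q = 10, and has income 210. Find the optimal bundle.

MU_r = √q and MU_q = 0.5·r·q^(-0.5).
MRS = MU_r/MU_q = (2)·q/r.
Tangency: set MRS = p_r/p_q = 7/10 = 0.7.
So (2)·q/r = 0.7, i.e. q = 0.35·r.
Substitute into the budget 7·r + 10·q = 210: 10.5·r = 210, so r* = 20.
Then q* = 0.35·20 = 7.

r* = 20, q* = 7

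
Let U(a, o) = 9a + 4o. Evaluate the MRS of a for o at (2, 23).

MRS = 2.25

MU_a = 9, MU_o = 4, so MRS = 9/4 = 2.25 at every bundle.
At (2, 23): MRS = 2.25.
The indifference curve has slope −2.25 at this bundle.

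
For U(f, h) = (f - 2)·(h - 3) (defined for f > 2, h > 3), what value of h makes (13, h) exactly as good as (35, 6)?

h = 12

U(35, 6) = 99.
Set U(13, h) = 99 and solve.
With f = 13: (13 − 2) = 11, so (h − 3) = 99/11 = 9.
So h = 3 + 9 = 12.
Check: U(13, 12) = 99.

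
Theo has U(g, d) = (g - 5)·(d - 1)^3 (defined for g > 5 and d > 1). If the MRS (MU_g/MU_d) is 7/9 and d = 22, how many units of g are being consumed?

g = 14

MU_g = (d−1)^3, MU_d = 3·(g−5)·(d−1)^2.
MRS = (1/3)·(d−1)/(g−5).
Substitute d = 22: MRS = 7/(g − 5). Setting this equal to 7/9 gives g − 5 = 7/(7/9) = 9, so g = 14.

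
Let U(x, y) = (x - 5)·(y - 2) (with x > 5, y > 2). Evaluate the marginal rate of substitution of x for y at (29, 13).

MRS = 11/24

MU_x = (y−2), MU_y = (x−5).
MRS = (y−2)/(x−5).
At (29, 13): MRS = 11/24.
That is, one extra unit of x is worth 11/24 units of y at the margin.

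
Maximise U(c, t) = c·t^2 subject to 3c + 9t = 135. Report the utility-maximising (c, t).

c* = 15, t* = 10

MU_c = t^2 and MU_t = 2·c·t.
MRS = MU_c/MU_t = (1/2)·t/c.
Tangency: set MRS = p_c/p_t = 3/9 = 1/3.
So (1/2)·t/c = 1/3, i.e. t = (2/3)·c.
Substitute into the budget 3·c + 9·t = 135: 9·c = 135, so c* = 15.
Then t* = (2/3)·15 = 10.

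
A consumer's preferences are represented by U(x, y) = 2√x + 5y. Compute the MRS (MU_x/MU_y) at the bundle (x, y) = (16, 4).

MU_x = 2/(2√x), MU_y = 5.
MRS = 2/(2√x) ÷ 5.
At (16, 4): MRS = 0.05.
So at (16, 4) the consumer would give up 0.05 units of y for one more unit of x.

MRS = 0.05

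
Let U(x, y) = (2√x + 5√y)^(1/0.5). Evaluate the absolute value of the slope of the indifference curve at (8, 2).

For CES with ρ = 0.5, MRS = (2/5)·√(y/x).
At (8, 2): MRS = 0.2.
That is, one extra unit of x is worth 0.2 units of y at the margin.

MRS = 0.2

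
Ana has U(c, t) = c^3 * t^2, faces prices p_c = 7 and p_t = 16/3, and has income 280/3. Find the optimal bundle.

c* = 8, t* = 7

MU_c = 3·c^2·t^2 and MU_t = 2·c^3·t.
MRS = MU_c/MU_t = (3/2)·t/c.
Tangency: set MRS = p_c/p_t = 7/(16/3) = 21/16.
So (3/2)·t/c = 21/16, i.e. t = 0.875·c.
Substitute into the budget 7·c + (16/3)·t = 280/3: (35/3)·c = 280/3, so c* = 8.
Then t* = 0.875·8 = 7.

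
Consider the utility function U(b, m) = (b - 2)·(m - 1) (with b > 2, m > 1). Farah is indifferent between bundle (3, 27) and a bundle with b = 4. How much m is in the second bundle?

m = 14

U(3, 27) = 26.
Set U(4, m) = 26 and solve.
With b = 4: (4 − 2) = 2, so (m − 1) = 26/2 = 13.
So m = 1 + 13 = 14.
Check: U(4, 14) = 26.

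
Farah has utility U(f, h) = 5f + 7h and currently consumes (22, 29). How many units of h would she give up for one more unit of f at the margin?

MU_f = 5, MU_h = 7, so MRS = 5/7 at every bundle.
At (22, 29): MRS = 5/7.
That is, one extra unit of f is worth 5/7 units of h at the margin.

MRS = 5/7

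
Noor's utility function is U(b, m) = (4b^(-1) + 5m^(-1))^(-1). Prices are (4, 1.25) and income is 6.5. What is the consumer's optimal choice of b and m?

b* = 1, m* = 2

For CES with ρ = -1, MRS = (4/5)·(m/b)^2.
Tangency: set MRS = p_b/p_m = 4/1.25 = 3.2.
So (m/b)^2 = 4; taking the square root, m/b = 2, i.e. m = 2·b.
Substitute into the budget 4·b + 1.25·m = 6.5: 6.5·b = 6.5, so b* = 1 and m* = 2·1 = 2.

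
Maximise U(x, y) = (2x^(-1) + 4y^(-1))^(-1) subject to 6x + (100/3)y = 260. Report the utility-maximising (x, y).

For CES with ρ = -1, MRS = (2/4)·(y/x)^2.
Tangency: set MRS = p_x/p_y = 6/(100/3) = 9/50.
So (y/x)^2 = 9/25; taking the square root, y/x = 0.6, i.e. y = 0.6·x.
Substitute into the budget 6·x + (100/3)·y = 260: 26·x = 260, so x* = 10 and y* = 0.6·10 = 6.

x* = 10, y* = 6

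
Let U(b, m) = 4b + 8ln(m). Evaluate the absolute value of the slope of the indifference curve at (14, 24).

MU_b = 4, MU_m = 8/m.
MRS = 4 ÷ (8/m).
At (14, 24): MRS = 12.
That is, one extra unit of b is worth 12 units of m at the margin.

MRS = 12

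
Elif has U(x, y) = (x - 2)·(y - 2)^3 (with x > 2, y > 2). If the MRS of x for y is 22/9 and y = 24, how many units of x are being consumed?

x = 5

MU_x = (y−2)^3, MU_y = 3·(x−2)·(y−2)^2.
MRS = (1/3)·(y−2)/(x−2).
Substitute y = 24: MRS = (22/3)/(x − 2). Setting this equal to 22/9 gives x − 2 = (22/3)/(22/9) = 3, so x = 5.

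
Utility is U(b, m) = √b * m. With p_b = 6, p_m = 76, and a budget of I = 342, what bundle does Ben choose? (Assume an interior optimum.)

b* = 19, m* = 3

MU_b = 0.5·b^(-0.5)·m and MU_m = √b.
MRS = MU_b/MU_m = (0.5)·m/b.
Tangency: set MRS = p_b/p_m = 6/76 = 3/38.
So (0.5)·m/b = 3/38, i.e. m = (3/19)·b.
Substitute into the budget 6·b + 76·m = 342: 18·b = 342, so b* = 19.
Then m* = (3/19)·19 = 3.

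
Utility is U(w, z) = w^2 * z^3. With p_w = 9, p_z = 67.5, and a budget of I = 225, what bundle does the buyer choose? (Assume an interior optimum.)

MU_w = 2·w·z^3 and MU_z = 3·w^2·z^2.
MRS = MU_w/MU_z = (2/3)·z/w.
Tangency: set MRS = p_w/p_z = 9/67.5 = 2/15.
So (2/3)·z/w = 2/15, i.e. z = 0.2·w.
Substitute into the budget 9·w + 67.5·z = 225: 22.5·w = 225, so w* = 10.
Then z* = 0.2·10 = 2.

w* = 10, z* = 2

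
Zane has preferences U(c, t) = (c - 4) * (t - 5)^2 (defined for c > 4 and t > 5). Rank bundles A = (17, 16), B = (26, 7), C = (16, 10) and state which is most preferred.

Bundle A

Evaluate utility at each bundle:
U(A) = 1573.
U(B) = 88.
U(C) = 300.
Highest utility is A, so A ≻ C ≻ B.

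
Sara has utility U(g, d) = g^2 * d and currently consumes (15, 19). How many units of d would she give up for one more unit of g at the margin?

MU_g = 2·g·d and MU_d = g^2.
MRS = MU_g/MU_d = (2/1)·d/g.
At (15, 19): MRS = 38/15.
So at (15, 19) the consumer would give up 38/15 units of d for one more unit of g.

MRS = 38/15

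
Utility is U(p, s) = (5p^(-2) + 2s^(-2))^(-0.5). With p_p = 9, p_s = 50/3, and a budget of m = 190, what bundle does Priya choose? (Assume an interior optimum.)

p* = 10, s* = 6

For CES with ρ = -2, MRS = (5/2)·(s/p)^3.
Tangency: set MRS = p_p/p_s = 9/(50/3) = 27/50.
So (s/p)^3 = 27/125; taking the cube root, s/p = 0.6, i.e. s = 0.6·p.
Substitute into the budget 9·p + (50/3)·s = 190: 19·p = 190, so p* = 10 and s* = 0.6·10 = 6.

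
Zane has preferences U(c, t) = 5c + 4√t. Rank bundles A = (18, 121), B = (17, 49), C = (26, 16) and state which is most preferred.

Bundle C

Evaluate utility at each bundle:
U(A) = 134.000.
U(B) = 113.000.
U(C) = 146.000.
Highest utility is C, so C ≻ A ≻ B.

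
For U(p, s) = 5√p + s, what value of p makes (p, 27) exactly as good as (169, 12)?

U(169, 12) = 77.
Set U(p, 27) = 77 and solve.
With s = 27: 5√p = 77 − 27 = 50, so √p = 10 and p = 100.
Check: U(100, 27) = 77.

p = 100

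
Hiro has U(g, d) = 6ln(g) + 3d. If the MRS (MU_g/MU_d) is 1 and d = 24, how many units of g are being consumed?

g = 2

MU_g = 6/g, MU_d = 3.
MRS = 6/g ÷ 3.
MRS depends only on g: 2/g = 1 ⇒ g = 2/1 = 2.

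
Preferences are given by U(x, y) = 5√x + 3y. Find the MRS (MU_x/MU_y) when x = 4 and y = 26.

MRS = 5/12

MU_x = 5/(2√x), MU_y = 3.
MRS = 5/(2√x) ÷ 3.
At (4, 26): MRS = 5/12.
The indifference curve has slope −5/12 at this bundle.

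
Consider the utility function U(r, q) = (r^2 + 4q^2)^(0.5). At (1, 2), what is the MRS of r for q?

MRS = 0.125

For CES with ρ = 2, MRS = (1/4)·(q/r)^(-1).
At (1, 2): MRS = 0.125.
That is, one extra unit of r is worth 0.125 units of q at the margin.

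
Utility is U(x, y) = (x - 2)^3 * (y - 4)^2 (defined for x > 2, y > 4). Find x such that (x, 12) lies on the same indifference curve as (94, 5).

U(94, 5) = 778688.
Set U(x, 12) = 778688 and solve.
With y = 12: (12 − 4)^2 = 64, so (x − 2)^3 = 778688/64 = 12167.
Taking the cube root (with x > 2): x − 2 = 23, so x = 25.
Check: U(25, 12) = 778688.

x = 25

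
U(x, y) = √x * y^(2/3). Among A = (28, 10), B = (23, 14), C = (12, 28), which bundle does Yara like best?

Evaluate utility at each bundle:
U(A) = 24.561.
U(B) = 27.858.
U(C) = 31.942.
Highest utility is C, so C ≻ B ≻ A.

Bundle C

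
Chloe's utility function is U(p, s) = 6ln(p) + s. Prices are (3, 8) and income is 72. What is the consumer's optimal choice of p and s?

MU_p = 6/p, MU_s = 1.
MRS = 6/p ÷ 1.
Tangency: set MRS = p_p/p_s = 3/8 = 0.375.
MRS depends only on p: 6/p = 0.375 ⇒ p* = 6/0.375 = 16.
From the budget, 8·s = 72 − 3·16 = 24, so s* = 3.

p* = 16, s* = 3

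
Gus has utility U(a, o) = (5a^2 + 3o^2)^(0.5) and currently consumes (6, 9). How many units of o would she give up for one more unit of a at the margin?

MRS = 10/9

For CES with ρ = 2, MRS = (5/3)·(o/a)^(-1).
At (6, 9): MRS = 10/9.
That is, one extra unit of a is worth 10/9 units of o at the margin.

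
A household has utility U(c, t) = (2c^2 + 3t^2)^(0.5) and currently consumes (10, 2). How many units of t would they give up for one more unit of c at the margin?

MRS = 10/3

For CES with ρ = 2, MRS = (2/3)·(t/c)^(-1).
At (10, 2): MRS = 10/3.
The indifference curve has slope −10/3 at this bundle.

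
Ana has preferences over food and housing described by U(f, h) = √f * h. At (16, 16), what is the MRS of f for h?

MU_f = 0.5·f^(-0.5)·h and MU_h = √f.
MRS = MU_f/MU_h = (0.5)·h/f.
At (16, 16): MRS = 0.5.
So at (16, 16) the consumer would give up 0.5 units of h for one more unit of f.

MRS = 0.5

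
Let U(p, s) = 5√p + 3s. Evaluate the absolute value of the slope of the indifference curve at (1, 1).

MRS = 5/6

MU_p = 5/(2√p), MU_s = 3.
MRS = 5/(2√p) ÷ 3.
At (1, 1): MRS = 5/6.
That is, one extra unit of p is worth 5/6 units of s at the margin.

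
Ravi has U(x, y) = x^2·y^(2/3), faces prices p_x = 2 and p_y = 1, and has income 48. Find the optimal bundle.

MU_x = 2·x·y^(2/3) and MU_y = 2/3·x^2·y^(-1/3).
MRS = MU_x/MU_y = (3)·y/x.
Tangency: set MRS = p_x/p_y = 2/1 = 2.
So (3)·y/x = 2, i.e. y = (2/3)·x.
Substitute into the budget 2·x + 1·y = 48: (8/3)·x = 48, so x* = 18.
Then y* = (2/3)·18 = 12.

x* = 18, y* = 12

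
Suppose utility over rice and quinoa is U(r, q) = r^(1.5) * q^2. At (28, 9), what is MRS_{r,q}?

MU_r = 1.5·√r·q^2 and MU_q = 2·r^(1.5)·q.
MRS = MU_r/MU_q = (0.75)·q/r.
At (28, 9): MRS = 27/112.
That is, one extra unit of r is worth 27/112 units of q at the margin.

MRS = 27/112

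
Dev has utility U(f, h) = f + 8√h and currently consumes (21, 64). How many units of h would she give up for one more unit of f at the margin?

MRS = 2

MU_f = 1, MU_h = 8/(2√h).
MRS = 1 ÷ (8/(2√h)).
At (21, 64): MRS = 2.
The indifference curve has slope −2 at this bundle.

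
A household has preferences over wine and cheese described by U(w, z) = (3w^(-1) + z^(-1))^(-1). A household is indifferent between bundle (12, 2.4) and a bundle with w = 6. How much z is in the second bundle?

U depends on (w, z) only through S = 3w^(-1) + z^(-1), so equal utility means equal S. At (12, 2.4): S = 2/3.
With w = 6: 3·6^(-1) = 0.5, so z^(-1) = 2/3 − 0.5 = 1/6.
Hence z = 1/(1/6) = 6.
Check: U(6, 6) = 1.5.

z = 6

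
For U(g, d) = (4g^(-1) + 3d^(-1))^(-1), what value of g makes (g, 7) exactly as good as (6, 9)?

g = 7

U depends on (g, d) only through S = 4g^(-1) + 3d^(-1), so equal utility means equal S. At (6, 9): S = 1.
With d = 7: 3·7^(-1) = 3/7, so 4g^(-1) = 1 − 3/7 = 4/7, i.e. g^(-1) = 1/7.
Hence g = 1/(1/7) = 7.
Check: U(7, 7) = 1.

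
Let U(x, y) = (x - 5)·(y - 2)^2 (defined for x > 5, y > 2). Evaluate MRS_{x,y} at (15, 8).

MRS = 0.3

MU_x = (y−2)^2, MU_y = 2·(x−5)·(y−2).
MRS = (1/2)·(y−2)/(x−5).
At (15, 8): MRS = 0.3.
That is, one extra unit of x is worth 0.3 units of y at the margin.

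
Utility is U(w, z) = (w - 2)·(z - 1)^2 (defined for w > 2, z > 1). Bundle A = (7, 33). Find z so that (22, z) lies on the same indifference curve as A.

U(7, 33) = 5120.
Set U(22, z) = 5120 and solve.
With w = 22: (22 − 2) = 20, so (z − 1)^2 = 5120/20 = 256.
Taking the square root (with z > 1): z − 1 = 16, so z = 17.
Check: U(22, 17) = 5120.

z = 17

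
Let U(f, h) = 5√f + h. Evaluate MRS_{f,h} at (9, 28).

MU_f = 5/(2√f), MU_h = 1.
MRS = 5/(2√f) ÷ 1.
At (9, 28): MRS = 5/6.
The indifference curve has slope −5/6 at this bundle.

MRS = 5/6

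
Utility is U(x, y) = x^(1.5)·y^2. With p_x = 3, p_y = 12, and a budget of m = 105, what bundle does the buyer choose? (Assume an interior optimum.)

MU_x = 1.5·√x·y^2 and MU_y = 2·x^(1.5)·y.
MRS = MU_x/MU_y = (0.75)·y/x.
Tangency: set MRS = p_x/p_y = 3/12 = 0.25.
So (0.75)·y/x = 0.25, i.e. y = (1/3)·x.
Substitute into the budget 3·x + 12·y = 105: 7·x = 105, so x* = 15.
Then y* = (1/3)·15 = 5.

x* = 15, y* = 5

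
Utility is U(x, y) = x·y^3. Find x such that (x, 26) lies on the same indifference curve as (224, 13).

U(224, 13) = 492128.
Set U(x, 26) = 492128 and solve.
With y = 26: 26^3 = 17576, so x = 492128/17576 = 28.
Check: U(28, 26) = 492128.

x = 28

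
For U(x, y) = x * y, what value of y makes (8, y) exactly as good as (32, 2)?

y = 8

U(32, 2) = 64.
Set U(8, y) = 64 and solve.
With x = 8: y = 64/8 = 8.
Check: U(8, 8) = 64.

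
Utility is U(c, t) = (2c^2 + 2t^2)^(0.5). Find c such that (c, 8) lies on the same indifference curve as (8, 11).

U depends on (c, t) only through S = 2c^2 + 2t^2, so equal utility means equal S. At (8, 11): S = 370.
With t = 8: 2·8^2 = 128, so 2c^2 = 370 − 128 = 242, i.e. c^2 = 121.
Hence c = √121 = 11.
Check: U(11, 8) = 19.2354.

c = 11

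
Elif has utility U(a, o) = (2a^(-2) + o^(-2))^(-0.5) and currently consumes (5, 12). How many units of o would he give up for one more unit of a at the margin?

For CES with ρ = -2, MRS = (2/1)·(o/a)^3.
At (5, 12): MRS = 3456/125.
So at (5, 12) the consumer would give up 3456/125 units of o for one more unit of a.

MRS = 3456/125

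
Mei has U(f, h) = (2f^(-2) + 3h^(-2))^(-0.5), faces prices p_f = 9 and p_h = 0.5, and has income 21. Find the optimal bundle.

f* = 2, h* = 6

For CES with ρ = -2, MRS = (2/3)·(h/f)^3.
Tangency: set MRS = p_f/p_h = 9/0.5 = 18.
So (h/f)^3 = 27; taking the cube root, h/f = 3, i.e. h = 3·f.
Substitute into the budget 9·f + 0.5·h = 21: 10.5·f = 21, so f* = 2 and h* = 3·2 = 6.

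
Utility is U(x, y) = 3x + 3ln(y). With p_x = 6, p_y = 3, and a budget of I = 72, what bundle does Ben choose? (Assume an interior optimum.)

x* = 11, y* = 2

MU_x = 3, MU_y = 3/y.
MRS = 3 ÷ (3/y).
Tangency: set MRS = p_x/p_y = 6/3 = 2.
MRS depends only on y: y = 2 ⇒ y* = 2.
From the budget, 6·x = 72 − 3·2 = 66, so x* = 11.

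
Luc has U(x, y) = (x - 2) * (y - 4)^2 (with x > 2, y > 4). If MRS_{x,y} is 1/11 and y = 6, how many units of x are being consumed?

x = 13

MU_x = (y−4)^2, MU_y = 2·(x−2)·(y−4).
MRS = (1/2)·(y−4)/(x−2).
Substitute y = 6: MRS = 1/(x − 2). Setting this equal to 1/11 gives x − 2 = 1/(1/11) = 11, so x = 13.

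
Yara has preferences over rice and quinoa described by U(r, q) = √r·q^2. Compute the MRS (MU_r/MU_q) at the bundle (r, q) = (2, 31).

MU_r = 0.5·r^(-0.5)·q^2 and MU_q = 2·√r·q.
MRS = MU_r/MU_q = (0.25)·q/r.
At (2, 31): MRS = 3.875.
The indifference curve has slope −3.875 at this bundle.

MRS = 3.875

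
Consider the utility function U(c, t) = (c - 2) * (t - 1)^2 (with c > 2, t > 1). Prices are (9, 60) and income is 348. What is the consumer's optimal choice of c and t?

MU_c = (t−1)^2, MU_t = 2·(c−2)·(t−1).
MRS = (1/2)·(t−1)/(c−2).
Tangency: set MRS = p_c/p_t = 9/60 = 0.15.
So (1/2)·(t − 1)/(c − 2) = 0.15, i.e. (t − 1) = 0.3·(c − 2).
Rewrite the budget in excess-of-subsistence terms: 9·(c − 2) + 60·(t − 1) = 348 − 9·2 − 60·1 = 270.
Substituting, 27·(c − 2) = 270, so c − 2 = 10 and c* = 12.
Then t − 1 = 0.3·10 = 3, so t* = 4.

c* = 12, t* = 4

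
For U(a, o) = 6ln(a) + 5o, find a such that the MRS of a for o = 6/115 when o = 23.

a = 23

MU_a = 6/a, MU_o = 5.
MRS = 6/a ÷ 5.
MRS depends only on a: 1.2/a = 6/115 ⇒ a = 1.2/(6/115) = 23.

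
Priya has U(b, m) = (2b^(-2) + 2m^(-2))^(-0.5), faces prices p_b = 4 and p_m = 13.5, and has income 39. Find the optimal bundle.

b* = 3, m* = 2

For CES with ρ = -2, MRS = (m/b)^3.
Tangency: set MRS = p_b/p_m = 4/13.5 = 8/27.
So (m/b)^3 = 8/27; taking the cube root, m/b = 2/3, i.e. m = (2/3)·b.
Substitute into the budget 4·b + 13.5·m = 39: 13·b = 39, so b* = 3 and m* = (2/3)·3 = 2.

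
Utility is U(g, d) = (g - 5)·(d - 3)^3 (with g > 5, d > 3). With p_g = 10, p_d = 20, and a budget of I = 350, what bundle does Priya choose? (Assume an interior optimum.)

g* = 11, d* = 12

MU_g = (d−3)^3, MU_d = 3·(g−5)·(d−3)^2.
MRS = (1/3)·(d−3)/(g−5).
Tangency: set MRS = p_g/p_d = 10/20 = 0.5.
So (1/3)·(d − 3)/(g − 5) = 0.5, i.e. (d − 3) = 1.5·(g − 5).
Rewrite the budget in excess-of-subsistence terms: 10·(g − 5) + 20·(d − 3) = 350 − 10·5 − 20·3 = 240.
Substituting, 40·(g − 5) = 240, so g − 5 = 6 and g* = 11.
Then d − 3 = 1.5·6 = 9, so d* = 12.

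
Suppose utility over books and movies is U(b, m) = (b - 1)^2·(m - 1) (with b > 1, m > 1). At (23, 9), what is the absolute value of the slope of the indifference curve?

MRS = 8/11

MU_b = 2·(b−1)·(m−1), MU_m = (b−1)^2.
MRS = (2/1)·(m−1)/(b−1).
At (23, 9): MRS = 8/11.
That is, one extra unit of b is worth 8/11 units of m at the margin.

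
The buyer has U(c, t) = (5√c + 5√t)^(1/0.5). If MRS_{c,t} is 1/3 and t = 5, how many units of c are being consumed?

For CES with ρ = 0.5, MRS = √(t/c).
Setting √(5/c) = 1/3 gives 5/c = 1/9 and c = 45.

c = 45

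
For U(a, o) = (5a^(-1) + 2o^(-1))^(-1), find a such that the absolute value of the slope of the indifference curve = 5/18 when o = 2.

a = 6

For CES with ρ = -1, MRS = (5/2)·(o/a)^2.
Setting (5/2)·(2/a)^2 = 5/18 gives (2/a)^2 = 1/9, so 2/a = 1/3 and a = 6.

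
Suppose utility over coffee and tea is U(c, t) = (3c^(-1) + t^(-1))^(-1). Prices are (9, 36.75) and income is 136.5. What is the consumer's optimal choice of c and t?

For CES with ρ = -1, MRS = (3/1)·(t/c)^2.
Tangency: set MRS = p_c/p_t = 9/36.75 = 12/49.
So (t/c)^2 = 4/49; taking the square root, t/c = 2/7, i.e. t = (2/7)·c.
Substitute into the budget 9·c + 36.75·t = 136.5: 19.5·c = 136.5, so c* = 7 and t* = (2/7)·7 = 2.

c* = 7, t* = 2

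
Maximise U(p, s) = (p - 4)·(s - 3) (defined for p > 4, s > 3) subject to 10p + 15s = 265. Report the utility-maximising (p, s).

MU_p = (s−3), MU_s = (p−4).
MRS = (s−3)/(p−4).
Tangency: set MRS = p_p/p_s = 10/15 = 2/3.
So (s − 3)/(p − 4) = 2/3, i.e. (s − 3) = (2/3)·(p − 4).
Rewrite the budget in excess-of-subsistence terms: 10·(p − 4) + 15·(s − 3) = 265 − 10·4 − 15·3 = 180.
Substituting, 20·(p − 4) = 180, so p − 4 = 9 and p* = 13.
Then s − 3 = (2/3)·9 = 6, so s* = 9.

p* = 13, s* = 9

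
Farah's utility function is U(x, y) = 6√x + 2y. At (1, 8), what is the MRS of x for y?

MU_x = 6/(2√x), MU_y = 2.
MRS = 6/(2√x) ÷ 2.
At (1, 8): MRS = 1.5.
So at (1, 8) the consumer would give up 1.5 units of y for one more unit of x.

MRS = 1.5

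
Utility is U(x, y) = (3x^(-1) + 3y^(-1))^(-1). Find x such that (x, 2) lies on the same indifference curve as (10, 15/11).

U depends on (x, y) only through S = 3x^(-1) + 3y^(-1), so equal utility means equal S. At (10, 15/11): S = 2.5.
With y = 2: 3·2^(-1) = 1.5, so 3x^(-1) = 2.5 − 1.5 = 1, i.e. x^(-1) = 1/3.
Hence x = 1/(1/3) = 3.
Check: U(3, 2) = 0.4.

x = 3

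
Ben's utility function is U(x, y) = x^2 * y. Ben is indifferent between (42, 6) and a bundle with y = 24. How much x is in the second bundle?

x = 21

U(42, 6) = 10584.
Set U(x, 24) = 10584 and solve.
With y = 24: x^2 = 10584/24 = 441; taking the square root, x = 21.
Check: U(21, 24) = 10584.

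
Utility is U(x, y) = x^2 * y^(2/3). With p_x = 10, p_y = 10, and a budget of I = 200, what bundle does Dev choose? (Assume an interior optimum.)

x* = 15, y* = 5

MU_x = 2·x·y^(2/3) and MU_y = 2/3·x^2·y^(-1/3).
MRS = MU_x/MU_y = (3)·y/x.
Tangency: set MRS = p_x/p_y = 10/10 = 1.
So (3)·y/x = 1, i.e. y = (1/3)·x.
Substitute into the budget 10·x + 10·y = 200: (40/3)·x = 200, so x* = 15.
Then y* = (1/3)·15 = 5.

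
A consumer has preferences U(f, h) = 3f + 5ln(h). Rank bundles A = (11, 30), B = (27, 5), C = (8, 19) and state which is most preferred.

Evaluate utility at each bundle:
U(A) = 50.006.
U(B) = 89.047.
U(C) = 38.722.
Highest utility is B, so B ≻ A ≻ C.

Bundle B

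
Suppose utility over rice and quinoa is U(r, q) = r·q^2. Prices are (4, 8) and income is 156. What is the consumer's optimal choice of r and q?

r* = 13, q* = 13

MU_r = q^2 and MU_q = 2·r·q.
MRS = MU_r/MU_q = (1/2)·q/r.
Tangency: set MRS = p_r/p_q = 4/8 = 0.5.
So (1/2)·q/r = 0.5, i.e. q = r.
Substitute into the budget 4·r + 8·q = 156: 12·r = 156, so r* = 13.
Then q* = 13.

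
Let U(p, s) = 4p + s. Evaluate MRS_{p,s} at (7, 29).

MU_p = 4, MU_s = 1, so MRS = 4/1 = 4 at every bundle.
At (7, 29): MRS = 4.
The indifference curve has slope −4 at this bundle.

MRS = 4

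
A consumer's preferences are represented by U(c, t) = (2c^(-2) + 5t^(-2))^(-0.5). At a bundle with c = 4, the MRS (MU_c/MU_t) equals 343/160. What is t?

t = 7

For CES with ρ = -2, MRS = (2/5)·(t/c)^3.
Setting (2/5)·(t/4)^3 = 343/160 gives (t/4)^3 = 343/64, so t/4 = 1.75 and t = 7.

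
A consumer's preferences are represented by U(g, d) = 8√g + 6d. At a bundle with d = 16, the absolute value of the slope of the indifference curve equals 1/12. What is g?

g = 64

MU_g = 8/(2√g), MU_d = 6.
MRS = 8/(2√g) ÷ 6.
MRS depends only on g: (2/3)/√g = 1/12 ⇒ √g = (2/3)/(1/12) = 8 ⇒ g = 64.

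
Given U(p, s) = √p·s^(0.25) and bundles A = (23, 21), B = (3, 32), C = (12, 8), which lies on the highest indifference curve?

Evaluate utility at each bundle:
U(A) = 10.266.
U(B) = 4.120.
U(C) = 5.826.
Highest utility is A, so A ≻ C ≻ B.

Bundle A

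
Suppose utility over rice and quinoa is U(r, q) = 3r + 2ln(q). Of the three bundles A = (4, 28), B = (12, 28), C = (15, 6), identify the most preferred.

Bundle C

Evaluate utility at each bundle:
U(A) = 18.664.
U(B) = 42.664.
U(C) = 48.584.
Highest utility is C, so C ≻ B ≻ A.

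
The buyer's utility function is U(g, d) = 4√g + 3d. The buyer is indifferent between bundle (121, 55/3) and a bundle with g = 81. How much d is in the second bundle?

d = 21

U(121, 55/3) = 99.
Set U(81, d) = 99 and solve.
With g = 81: √81 = 9, so 3d = 99 − 4·9 = 63 and d = 21.
Check: U(81, 21) = 99.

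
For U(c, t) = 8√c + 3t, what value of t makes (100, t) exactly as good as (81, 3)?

t = 1/3

U(81, 3) = 81.
Set U(100, t) = 81 and solve.
With c = 100: √100 = 10, so 3t = 81 − 8·10 = 1 and t = 1/3.
Check: U(100, 1/3) = 81.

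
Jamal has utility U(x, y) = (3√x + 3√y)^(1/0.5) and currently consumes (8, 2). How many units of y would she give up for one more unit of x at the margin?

For CES with ρ = 0.5, MRS = √(y/x).
At (8, 2): MRS = 0.5.
That is, one extra unit of x is worth 0.5 units of y at the margin.

MRS = 0.5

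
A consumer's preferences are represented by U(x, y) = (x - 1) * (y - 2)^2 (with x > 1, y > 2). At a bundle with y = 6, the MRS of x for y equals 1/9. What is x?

MU_x = (y−2)^2, MU_y = 2·(x−1)·(y−2).
MRS = (1/2)·(y−2)/(x−1).
Substitute y = 6: MRS = 2/(x − 1). Setting this equal to 1/9 gives x − 1 = 2/(1/9) = 18, so x = 19.

x = 19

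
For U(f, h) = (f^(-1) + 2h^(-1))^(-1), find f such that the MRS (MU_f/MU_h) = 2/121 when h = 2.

f = 11

For CES with ρ = -1, MRS = (1/2)·(h/f)^2.
Setting (1/2)·(2/f)^2 = 2/121 gives (2/f)^2 = 4/121, so 2/f = 2/11 and f = 11.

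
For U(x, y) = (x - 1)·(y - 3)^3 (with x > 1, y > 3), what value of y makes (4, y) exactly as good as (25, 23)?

U(25, 23) = 192000.
Set U(4, y) = 192000 and solve.
With x = 4: (4 − 1) = 3, so (y − 3)^3 = 192000/3 = 64000.
Taking the cube root (with y > 3): y − 3 = 40, so y = 43.
Check: U(4, 43) = 192000.

y = 43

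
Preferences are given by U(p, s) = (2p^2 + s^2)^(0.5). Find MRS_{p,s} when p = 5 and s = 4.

For CES with ρ = 2, MRS = (2/1)·(s/p)^(-1).
At (5, 4): MRS = 2.5.
That is, one extra unit of p is worth 2.5 units of s at the margin.

MRS = 2.5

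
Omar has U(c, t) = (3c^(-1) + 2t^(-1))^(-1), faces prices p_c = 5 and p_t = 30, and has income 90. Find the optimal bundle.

c* = 6, t* = 2

For CES with ρ = -1, MRS = (3/2)·(t/c)^2.
Tangency: set MRS = p_c/p_t = 5/30 = 1/6.
So (t/c)^2 = 1/9; taking the square root, t/c = 1/3, i.e. t = (1/3)·c.
Substitute into the budget 5·c + 30·t = 90: 15·c = 90, so c* = 6 and t* = (1/3)·6 = 2.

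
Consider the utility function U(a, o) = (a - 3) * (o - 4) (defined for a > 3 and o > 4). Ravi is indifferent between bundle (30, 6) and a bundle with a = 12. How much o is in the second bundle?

U(30, 6) = 54.
Set U(12, o) = 54 and solve.
With a = 12: (12 − 3) = 9, so (o − 4) = 54/9 = 6.
So o = 4 + 6 = 10.
Check: U(12, 10) = 54.

o = 10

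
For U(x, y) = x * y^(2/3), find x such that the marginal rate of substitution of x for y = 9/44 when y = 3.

x = 22

MU_x = y^(2/3) and MU_y = 2/3·x·y^(-1/3).
MRS = MU_x/MU_y = (1.5)·y/x.
Substitute y = 3: MRS = 4.5/x. Setting 4.5/x = 9/44 gives x = 4.5/(9/44) = 22.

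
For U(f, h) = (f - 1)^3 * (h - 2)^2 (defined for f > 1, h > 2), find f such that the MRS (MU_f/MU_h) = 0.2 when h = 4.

MU_f = 3·(f−1)^2·(h−2)^2, MU_h = 2·(f−1)^3·(h−2).
MRS = (3/2)·(h−2)/(f−1).
Substitute h = 4: MRS = 3/(f − 1). Setting this equal to 0.2 gives f − 1 = 3/0.2 = 15, so f = 16.

f = 16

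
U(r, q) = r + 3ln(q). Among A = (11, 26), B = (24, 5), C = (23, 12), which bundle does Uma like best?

Evaluate utility at each bundle:
U(A) = 20.774.
U(B) = 28.828.
U(C) = 30.455.
Highest utility is C, so C ≻ B ≻ A.

Bundle C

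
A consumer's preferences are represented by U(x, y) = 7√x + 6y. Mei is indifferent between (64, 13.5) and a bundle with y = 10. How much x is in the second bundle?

U(64, 13.5) = 137.
Set U(x, 10) = 137 and solve.
With y = 10: 7√x = 137 − 6·10 = 77, so √x = 11 and x = 121.
Check: U(121, 10) = 137.

x = 121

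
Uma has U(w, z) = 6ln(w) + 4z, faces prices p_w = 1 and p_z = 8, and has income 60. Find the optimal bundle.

w* = 12, z* = 6

MU_w = 6/w, MU_z = 4.
MRS = 6/w ÷ 4.
Tangency: set MRS = p_w/p_z = 1/8 = 0.125.
MRS depends only on w: 1.5/w = 0.125 ⇒ w* = 1.5/0.125 = 12.
From the budget, 8·z = 60 − 1·12 = 48, so z* = 6.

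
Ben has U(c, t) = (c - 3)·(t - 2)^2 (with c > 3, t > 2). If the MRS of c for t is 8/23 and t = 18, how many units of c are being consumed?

c = 26

MU_c = (t−2)^2, MU_t = 2·(c−3)·(t−2).
MRS = (1/2)·(t−2)/(c−3).
Substitute t = 18: MRS = 8/(c − 3). Setting this equal to 8/23 gives c − 3 = 8/(8/23) = 23, so c = 26.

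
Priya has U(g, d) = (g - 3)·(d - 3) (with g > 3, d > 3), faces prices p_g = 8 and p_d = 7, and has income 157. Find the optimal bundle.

MU_g = (d−3), MU_d = (g−3).
MRS = (d−3)/(g−3).
Tangency: set MRS = p_g/p_d = 8/7.
So (d − 3)/(g − 3) = 8/7, i.e. (d − 3) = (8/7)·(g − 3).
Rewrite the budget in excess-of-subsistence terms: 8·(g − 3) + 7·(d − 3) = 157 − 8·3 − 7·3 = 112.
Substituting, 16·(g − 3) = 112, so g − 3 = 7 and g* = 10.
Then d − 3 = (8/7)·7 = 8, so d* = 11.

g* = 10, d* = 11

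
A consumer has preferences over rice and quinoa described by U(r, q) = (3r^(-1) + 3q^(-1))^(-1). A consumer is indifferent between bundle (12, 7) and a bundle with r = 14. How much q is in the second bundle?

U depends on (r, q) only through S = 3r^(-1) + 3q^(-1), so equal utility means equal S. At (12, 7): S = 19/28.
With r = 14: 3·14^(-1) = 3/14, so 3q^(-1) = 19/28 − 3/14 = 13/28, i.e. q^(-1) = 13/84.
Hence q = 1/(13/84) = 84/13.
Check: U(14, 84/13) = 1.4737.

q = 84/13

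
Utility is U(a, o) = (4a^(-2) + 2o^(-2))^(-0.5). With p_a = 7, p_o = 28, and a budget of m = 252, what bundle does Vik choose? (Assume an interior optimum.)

For CES with ρ = -2, MRS = (4/2)·(o/a)^3.
Tangency: set MRS = p_a/p_o = 7/28 = 0.25.
So (o/a)^3 = 0.125; taking the cube root, o/a = 0.5, i.e. o = 0.5·a.
Substitute into the budget 7·a + 28·o = 252: 21·a = 252, so a* = 12 and o* = 0.5·12 = 6.

a* = 12, o* = 6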